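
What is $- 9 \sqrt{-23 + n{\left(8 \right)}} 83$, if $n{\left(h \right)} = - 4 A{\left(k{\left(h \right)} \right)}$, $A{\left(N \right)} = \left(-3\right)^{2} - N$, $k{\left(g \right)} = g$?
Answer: $- 2241 i \sqrt{3} \approx - 3881.5 i$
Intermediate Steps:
$A{\left(N \right)} = 9 - N$
$n{\left(h \right)} = -36 + 4 h$ ($n{\left(h \right)} = - 4 \left(9 - h\right) = -36 + 4 h$)
$- 9 \sqrt{-23 + n{\left(8 \right)}} 83 = - 9 \sqrt{-23 + \left(-36 + 4 \cdot 8\right)} 83 = - 9 \sqrt{-23 + \left(-36 + 32\right)} 83 = - 9 \sqrt{-23 - 4} \cdot 83 = - 9 \sqrt{-27} \cdot 83 = - 9 \cdot 3 i \sqrt{3} \cdot 83 = - 27 i \sqrt{3} \cdot 83 = - 2241 i \sqrt{3}$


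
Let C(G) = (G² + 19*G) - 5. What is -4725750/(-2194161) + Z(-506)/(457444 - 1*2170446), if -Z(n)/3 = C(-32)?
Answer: 2699308200671/1252867393774 ≈ 2.1545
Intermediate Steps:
C(G) = -5 + G² + 19*G
Z(n) = -1233 (Z(n) = -3*(-5 + (-32)² + 19*(-32)) = -3*(-5 + 1024 - 608) = -3*411 = -1233)
-4725750/(-2194161) + Z(-506)/(457444 - 1*2170446) = -4725750/(-2194161) - 1233/(457444 - 1*2170446) = -4725750*(-1/2194161) - 1233/(457444 - 2170446) = 1575250/731387 - 1233/(-1713002) = 1575250/731387 - 1233*(-1/1713002) = 1575250/731387 + 1233/1713002 = 2699308200671/1252867393774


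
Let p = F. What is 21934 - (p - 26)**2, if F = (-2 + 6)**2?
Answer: 21834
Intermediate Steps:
F = 16 (F = 4**2 = 16)
p = 16
21934 - (p - 26)**2 = 21934 - (16 - 26)**2 = 21934 - 1*(-10)**2 = 21934 - 1*100 = 21934 - 100 = 21834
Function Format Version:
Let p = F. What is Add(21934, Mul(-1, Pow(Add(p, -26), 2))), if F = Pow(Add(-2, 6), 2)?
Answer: 21834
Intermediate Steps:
F = 16 (F = Pow(4, 2) = 16)
p = 16
Add(21934, Mul(-1, Pow(Add(p, -26), 2))) = Add(21934, Mul(-1, Pow(Add(16, -26), 2))) = Add(21934, Mul(-1, Pow(-10, 2))) = Add(21934, Mul(-1, 100)) = Add(21934, -100) = 21834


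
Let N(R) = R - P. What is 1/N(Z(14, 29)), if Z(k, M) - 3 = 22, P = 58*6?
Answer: -1/323 ≈ -0.0030960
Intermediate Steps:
P = 348
Z(k, M) = 25 (Z(k, M) = 3 + 22 = 25)
N(R) = -348 + R (N(R) = R - 1*348 = R - 348 = -348 + R)
1/N(Z(14, 29)) = 1/(-348 + 25) = 1/(-323) = -1/323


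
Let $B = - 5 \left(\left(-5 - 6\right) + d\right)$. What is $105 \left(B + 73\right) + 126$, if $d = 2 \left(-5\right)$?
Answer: $18816$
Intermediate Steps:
$d = -10$
$B = 105$ ($B = - 5 \left(\left(-5 - 6\right) - 10\right) = - 5 \left(-11 - 10\right) = \left(-5\right) \left(-21\right) = 105$)
$105 \left(B + 73\right) + 126 = 105 \left(105 + 73\right) + 126 = 105 \cdot 178 + 126 = 18690 + 126 = 18816$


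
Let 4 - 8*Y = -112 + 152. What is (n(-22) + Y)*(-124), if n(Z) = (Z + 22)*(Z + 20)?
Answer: 558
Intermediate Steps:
Y = -9/2 (Y = ½ - (-112 + 152)/8 = ½ - ⅛*40 = ½ - 5 = -9/2 ≈ -4.5000)
n(Z) = (20 + Z)*(22 + Z) (n(Z) = (22 + Z)*(20 + Z) = (20 + Z)*(22 + Z))
(n(-22) + Y)*(-124) = ((440 + (-22)² + 42*(-22)) - 9/2)*(-124) = ((440 + 484 - 924) - 9/2)*(-124) = (0 - 9/2)*(-124) = -9/2*(-124) = 558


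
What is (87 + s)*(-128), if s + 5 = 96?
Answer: -22784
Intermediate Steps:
s = 91 (s = -5 + 96 = 91)
(87 + s)*(-128) = (87 + 91)*(-128) = 178*(-128) = -22784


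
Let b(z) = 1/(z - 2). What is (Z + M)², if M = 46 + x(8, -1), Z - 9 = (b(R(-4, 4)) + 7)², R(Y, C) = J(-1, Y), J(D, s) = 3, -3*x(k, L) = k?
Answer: 121801/9 ≈ 13533.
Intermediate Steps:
x(k, L) = -k/3
R(Y, C) = 3
b(z) = 1/(-2 + z)
Z = 73 (Z = 9 + (1/(-2 + 3) + 7)² = 9 + (1/1 + 7)² = 9 + (1 + 7)² = 9 + 8² = 9 + 64 = 73)
M = 130/3 (M = 46 - ⅓*8 = 46 - 8/3 = 130/3 ≈ 43.333)
(Z + M)² = (73 + 130/3)² = (349/3)² = 121801/9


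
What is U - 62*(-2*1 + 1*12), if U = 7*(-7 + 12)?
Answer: -585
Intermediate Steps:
U = 35 (U = 7*5 = 35)
U - 62*(-2*1 + 1*12) = 35 - 62*(-2*1 + 1*12) = 35 - 62*(-2 + 12) = 35 - 62*10 = 35 - 620 = -585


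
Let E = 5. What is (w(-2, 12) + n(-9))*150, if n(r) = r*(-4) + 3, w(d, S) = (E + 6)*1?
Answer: 7500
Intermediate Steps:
w(d, S) = 11 (w(d, S) = (5 + 6)*1 = 11*1 = 11)
n(r) = 3 - 4*r (n(r) = -4*r + 3 = 3 - 4*r)
(w(-2, 12) + n(-9))*150 = (11 + (3 - 4*(-9)))*150 = (11 + (3 + 36))*150 = (11 + 39)*150 = 50*150 = 7500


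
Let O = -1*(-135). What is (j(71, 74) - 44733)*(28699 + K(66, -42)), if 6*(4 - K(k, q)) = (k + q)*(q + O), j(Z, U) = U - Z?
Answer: -1267245630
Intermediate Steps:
O = 135
K(k, q) = 4 - (135 + q)*(k + q)/6 (K(k, q) = 4 - (k + q)*(q + 135)/6 = 4 - (k + q)*(135 + q)/6 = 4 - (135 + q)*(k + q)/6)
(j(71, 74) - 44733)*(28699 + K(66, -42)) = ((74 - 1*71) - 44733)*(28699 + (4 - 45/2*66 - 45/2*(-42) - 1/6*(-42)**2 - 1/6*66*(-42))) = ((74 - 71) - 44733)*(28699 + (4 - 1485 + 945 - 1/6*1764 + 462)) = (3 - 44733)*(28699 + (4 - 1485 + 945 - 294 + 462)) = -44730*(28699 - 368) = -44730*28331 = -1267245630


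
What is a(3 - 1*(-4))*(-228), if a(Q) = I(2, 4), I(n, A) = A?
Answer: -912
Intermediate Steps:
a(Q) = 4
a(3 - 1*(-4))*(-228) = 4*(-228) = -912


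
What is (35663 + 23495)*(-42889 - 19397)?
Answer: -3684715188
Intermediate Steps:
(35663 + 23495)*(-42889 - 19397) = 59158*(-62286) = -3684715188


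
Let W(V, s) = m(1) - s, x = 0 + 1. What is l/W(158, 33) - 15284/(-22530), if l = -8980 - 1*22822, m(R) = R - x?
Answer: 39833524/41305 ≈ 964.38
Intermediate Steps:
x = 1
m(R) = -1 + R (m(R) = R - 1*1 = R - 1 = -1 + R)
W(V, s) = -s (W(V, s) = (-1 + 1) - s = 0 - s = -s)
l = -31802 (l = -8980 - 22822 = -31802)
l/W(158, 33) - 15284/(-22530) = -31802/((-1*33)) - 15284/(-22530) = -31802/(-33) - 15284*(-1/22530) = -31802*(-1/33) + 7642/11265 = 31802/33 + 7642/11265 = 39833524/41305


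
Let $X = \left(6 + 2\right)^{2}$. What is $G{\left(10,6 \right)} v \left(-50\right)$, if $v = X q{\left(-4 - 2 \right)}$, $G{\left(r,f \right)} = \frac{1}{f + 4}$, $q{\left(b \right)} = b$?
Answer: $1920$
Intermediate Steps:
$G{\left(r,f \right)} = \frac{1}{4 + f}$
$X = 64$ ($X = 8^{2} = 64$)
$v = -384$ ($v = 64 \left(-4 - 2\right) = 64 \left(-6\right) = -384$)
$G{\left(10,6 \right)} v \left(-50\right) = \frac{1}{4 + 6} \left(-384\right) \left(-50\right) = \frac{1}{10} \left(-384\right) \left(-50\right) = \left(- \frac{192}{5}\right) \left(-50\right) = 1920$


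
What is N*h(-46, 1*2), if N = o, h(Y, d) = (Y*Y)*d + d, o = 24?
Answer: 101616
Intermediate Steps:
h(Y, d) = d + d*Y**2 (h(Y, d) = Y**2*d + d = d*Y**2 + d = d + d*Y**2)
N = 24
N*h(-46, 1*2) = 24*((1*2)*(1 + (-46)**2)) = 24*(2*(1 + 2116)) = 24*(2*2117) = 24*4234 = 101616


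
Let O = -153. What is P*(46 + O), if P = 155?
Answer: -16585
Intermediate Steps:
P*(46 + O) = 155*(46 - 153) = 155*(-107) = -16585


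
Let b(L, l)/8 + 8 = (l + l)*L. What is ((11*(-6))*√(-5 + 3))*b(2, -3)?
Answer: 10560*I*√2 ≈ 14934.0*I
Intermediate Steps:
b(L, l) = -64 + 16*L*l (b(L, l) = -64 + 8*((l + l)*L) = -64 + 8*((2*l)*L) = -64 + 8*(2*L*l) = -64 + 16*L*l)
((11*(-6))*√(-5 + 3))*b(2, -3) = ((11*(-6))*√(-5 + 3))*(-64 + 16*2*(-3)) = (-66*I*√2)*(-64 - 96) = -66*I*√2*(-160) = 10560*I*√2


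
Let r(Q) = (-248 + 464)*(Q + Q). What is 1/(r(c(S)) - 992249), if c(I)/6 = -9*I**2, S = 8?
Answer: -1/2485241 ≈ -4.0238e-7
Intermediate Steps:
c(I) = -54*I**2 (c(I) = 6*(-9*I**2) = -54*I**2)
r(Q) = 432*Q (r(Q) = 216*(2*Q) = 432*Q)
1/(r(c(S)) - 992249) = 1/(432*(-54*8**2) - 992249) = 1/(432*(-54*64) - 992249) = 1/(432*(-3456) - 992249) = 1/(-1492992 - 992249) = 1/(-2485241) = -1/2485241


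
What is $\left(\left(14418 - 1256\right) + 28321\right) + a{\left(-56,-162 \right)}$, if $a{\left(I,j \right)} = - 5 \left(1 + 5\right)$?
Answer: $41453$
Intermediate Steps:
$a{\left(I,j \right)} = -30$ ($a{\left(I,j \right)} = \left(-5\right) 6 = -30$)
$\left(\left(14418 - 1256\right) + 28321\right) + a{\left(-56,-162 \right)} = \left(\left(14418 - 1256\right) + 28321\right) - 30 = \left(13162 + 28321\right) - 30 = 41483 - 30 = 41453$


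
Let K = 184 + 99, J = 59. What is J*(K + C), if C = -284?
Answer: -59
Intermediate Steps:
K = 283
J*(K + C) = 59*(283 - 284) = 59*(-1) = -59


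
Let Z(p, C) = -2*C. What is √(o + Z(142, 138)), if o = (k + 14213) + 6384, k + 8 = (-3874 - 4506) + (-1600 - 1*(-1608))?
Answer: √11941 ≈ 109.27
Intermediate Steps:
k = -8380 (k = -8 + ((-3874 - 4506) + (-1600 - 1*(-1608))) = -8 + (-8380 + (-1600 + 1608)) = -8 + (-8380 + 8) = -8 - 8372 = -8380)
o = 12217 (o = (-8380 + 14213) + 6384 = 5833 + 6384 = 12217)
√(o + Z(142, 138)) = √(12217 - 2*138) = √(12217 - 276) = √11941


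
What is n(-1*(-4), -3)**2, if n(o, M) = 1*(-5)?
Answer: 25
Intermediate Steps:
n(o, M) = -5
n(-1*(-4), -3)**2 = (-5)**2 = 25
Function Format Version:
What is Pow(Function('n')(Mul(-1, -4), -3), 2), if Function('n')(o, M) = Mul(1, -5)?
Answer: 25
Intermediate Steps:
Function('n')(o, M) = -5
Pow(Function('n')(Mul(-1, -4), -3), 2) = Pow(-5, 2) = 25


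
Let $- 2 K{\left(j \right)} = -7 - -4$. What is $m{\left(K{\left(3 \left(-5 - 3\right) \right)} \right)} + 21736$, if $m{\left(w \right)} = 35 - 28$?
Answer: $21743$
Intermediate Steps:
$K{\left(j \right)} = \frac{3}{2}$ ($K{\left(j \right)} = - \frac{-7 - -4}{2} = - \frac{-7 + 4}{2} = \left(- \frac{1}{2}\right) \left(-3\right) = \frac{3}{2}$)
$m{\left(w \right)} = 7$
$m{\left(K{\left(3 \left(-5 - 3\right) \right)} \right)} + 21736 = 7 + 21736 = 21743$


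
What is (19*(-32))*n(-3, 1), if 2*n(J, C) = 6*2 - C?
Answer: -3344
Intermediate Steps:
n(J, C) = 6 - C/2 (n(J, C) = (6*2 - C)/2 = (12 - C)/2 = 6 - C/2)
(19*(-32))*n(-3, 1) = (19*(-32))*(6 - ½*1) = -608*(6 - ½) = -608*11/2 = -3344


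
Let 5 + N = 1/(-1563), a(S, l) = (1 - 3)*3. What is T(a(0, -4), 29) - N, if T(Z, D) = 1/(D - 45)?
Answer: 123493/25008 ≈ 4.9381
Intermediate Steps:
a(S, l) = -6 (a(S, l) = -2*3 = -6)
T(Z, D) = 1/(-45 + D)
N = -7816/1563 (N = -5 + 1/(-1563) = -5 - 1/1563 = -7816/1563 ≈ -5.0006)
T(a(0, -4), 29) - N = 1/(-45 + 29) - 1*(-7816/1563) = 1/(-16) + 7816/1563 = -1/16 + 7816/1563 = 123493/25008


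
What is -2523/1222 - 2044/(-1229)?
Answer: -602999/1501838 ≈ -0.40151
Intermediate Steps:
-2523/1222 - 2044/(-1229) = -2523*1/1222 - 2044*(-1/1229) = -2523/1222 + 2044/1229 = -602999/1501838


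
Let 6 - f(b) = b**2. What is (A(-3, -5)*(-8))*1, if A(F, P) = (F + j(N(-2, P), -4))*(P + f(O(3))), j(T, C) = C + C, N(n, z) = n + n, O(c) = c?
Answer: -704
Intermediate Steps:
N(n, z) = 2*n
j(T, C) = 2*C
f(b) = 6 - b**2
A(F, P) = (-8 + F)*(-3 + P) (A(F, P) = (F + 2*(-4))*(P + (6 - 1*3**2)) = (F - 8)*(P + (6 - 1*9)) = (-8 + F)*(P + (6 - 9)) = (-8 + F)*(P - 3) = (-8 + F)*(-3 + P))
(A(-3, -5)*(-8))*1 = ((24 - 8*(-5) - 3*(-3) - 3*(-5))*(-8))*1 = ((24 + 40 + 9 + 15)*(-8))*1 = (88*(-8))*1 = -704*1 = -704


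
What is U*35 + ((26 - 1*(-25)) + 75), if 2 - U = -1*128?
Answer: 4676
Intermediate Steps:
U = 130 (U = 2 - (-1)*128 = 2 - 1*(-128) = 2 + 128 = 130)
U*35 + ((26 - 1*(-25)) + 75) = 130*35 + ((26 - 1*(-25)) + 75) = 4550 + ((26 + 25) + 75) = 4550 + (51 + 75) = 4550 + 126 = 4676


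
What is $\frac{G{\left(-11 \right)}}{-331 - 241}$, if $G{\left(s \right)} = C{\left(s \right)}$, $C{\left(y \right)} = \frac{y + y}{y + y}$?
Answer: $- \frac{1}{572} \approx -0.0017483$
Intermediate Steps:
$C{\left(y \right)} = 1$ ($C{\left(y \right)} = \frac{2 y}{2 y} = 2 y \frac{1}{2 y} = 1$)
$G{\left(s \right)} = 1$
$\frac{G{\left(-11 \right)}}{-331 - 241} = 1 \frac{1}{-331 - 241} = 1 \frac{1}{-572} = 1 \left(- \frac{1}{572}\right) = - \frac{1}{572}$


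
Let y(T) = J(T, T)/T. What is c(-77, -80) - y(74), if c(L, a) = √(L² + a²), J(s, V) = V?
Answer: -1 + √12329 ≈ 110.04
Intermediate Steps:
y(T) = 1 (y(T) = T/T = 1)
c(-77, -80) - y(74) = √((-77)² + (-80)²) - 1*1 = √(5929 + 6400) - 1 = √12329 - 1 = -1 + √12329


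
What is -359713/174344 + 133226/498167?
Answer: -155969992327/86852427448 ≈ -1.7958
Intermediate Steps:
-359713/174344 + 133226/498167 = -155969992327/86852427448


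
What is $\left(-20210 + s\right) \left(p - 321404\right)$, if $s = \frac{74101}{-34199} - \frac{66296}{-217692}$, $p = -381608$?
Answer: $\frac{26446301972180881004}{1861212177} \approx 1.4209 \cdot 10^{10}$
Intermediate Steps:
$s = - \frac{3465984497}{1861212177}$ ($s = 74101 \left(- \frac{1}{34199}\right) - - \frac{16574}{54423} = - \frac{74101}{34199} + \frac{16574}{54423} = - \frac{3465984497}{1861212177} \approx -1.8622$)
$\left(-20210 + s\right) \left(p - 321404\right) = \left(-20210 - \frac{3465984497}{1861212177}\right) \left(-381608 - 321404\right) = \left(- \frac{37618564081667}{1861212177}\right) \left(-703012\right) = \frac{26446301972180881004}{1861212177}$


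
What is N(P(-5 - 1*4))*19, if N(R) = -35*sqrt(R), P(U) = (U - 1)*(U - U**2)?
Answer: -19950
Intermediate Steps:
P(U) = (-1 + U)*(U - U**2)
N(P(-5 - 1*4))*19 = -35*3*sqrt(1 + (-5 - 1*4)**2 - 2*(-5 - 1*4))*19 = -35*3*sqrt(1 + (-5 - 4)**2 - 2*(-5 - 4))*19 = -35*sqrt(-9*(-1 - 1*(-9)**2 + 2*(-9)))*19 = -35*sqrt(-9*(-1 - 1*81 - 18))*19 = -35*sqrt(-9*(-1 - 81 - 18))*19 = -35*sqrt(-9*(-100))*19 = -35*sqrt(900)*19 = -35*30*19 = -1050*19 = -19950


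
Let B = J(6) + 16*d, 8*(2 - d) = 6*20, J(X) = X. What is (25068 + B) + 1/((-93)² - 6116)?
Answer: 62985579/2533 ≈ 24866.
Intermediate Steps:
d = -13 (d = 2 - 3*20/4 = 2 - ⅛*120 = 2 - 15 = -13)
B = -202 (B = 6 + 16*(-13) = 6 - 208 = -202)
(25068 + B) + 1/((-93)² - 6116) = (25068 - 202) + 1/((-93)² - 6116) = 24866 + 1/(8649 - 6116) = 24866 + 1/2533 = 62985579/2533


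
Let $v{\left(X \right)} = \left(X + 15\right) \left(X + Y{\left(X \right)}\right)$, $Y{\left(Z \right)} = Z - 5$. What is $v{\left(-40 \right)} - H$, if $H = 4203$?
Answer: $-2078$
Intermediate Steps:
$Y{\left(Z \right)} = -5 + Z$
$v{\left(X \right)} = \left(-5 + 2 X\right) \left(15 + X\right)$ ($v{\left(X \right)} = \left(X + 15\right) \left(X + \left(-5 + X\right)\right) = \left(15 + X\right) \left(-5 + 2 X\right) = \left(-5 + 2 X\right) \left(15 + X\right)$)
$v{\left(-40 \right)} - H = \left(-75 + 2 \left(-40\right)^{2} + 25 \left(-40\right)\right) - 4203 = \left(-75 + 2 \cdot 1600 - 1000\right) - 4203 = \left(-75 + 3200 - 1000\right) - 4203 = 2125 - 4203 = -2078$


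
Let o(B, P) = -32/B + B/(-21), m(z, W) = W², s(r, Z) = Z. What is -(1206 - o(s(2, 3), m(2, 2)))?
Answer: -25553/21 ≈ -1216.8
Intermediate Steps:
o(B, P) = -32/B - B/21 (o(B, P) = -32/B + B*(-1/21) = -32/B - B/21)
-(1206 - o(s(2, 3), m(2, 2))) = -(1206 - (-32/3 - 1/21*3)) = -(1206 - (-32*⅓ - ⅐)) = -(1206 - (-32/3 - ⅐)) = -(1206 - 1*(-227/21)) = -(1206 + 227/21) = -1*25553/21 = -25553/21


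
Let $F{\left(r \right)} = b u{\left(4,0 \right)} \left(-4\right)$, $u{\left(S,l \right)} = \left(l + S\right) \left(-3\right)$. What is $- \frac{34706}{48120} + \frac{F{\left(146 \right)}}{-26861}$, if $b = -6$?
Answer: $- \frac{459189653}{646275660} \approx -0.71052$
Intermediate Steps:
$u{\left(S,l \right)} = - 3 S - 3 l$ ($u{\left(S,l \right)} = \left(S + l\right) \left(-3\right) = - 3 S - 3 l$)
$F{\left(r \right)} = -288$ ($F{\left(r \right)} = - 6 \left(\left(-3\right) 4 - 0\right) \left(-4\right) = - 6 \left(-12 + 0\right) \left(-4\right) = \left(-6\right) \left(-12\right) \left(-4\right) = 72 \left(-4\right) = -288$)
$- \frac{34706}{48120} + \frac{F{\left(146 \right)}}{-26861} = - \frac{34706}{48120} - \frac{288}{-26861} = \left(-34706\right) \frac{1}{48120} - - \frac{288}{26861} = - \frac{17353}{24060} + \frac{288}{26861} = - \frac{459189653}{646275660}$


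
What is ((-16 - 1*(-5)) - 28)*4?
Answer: -156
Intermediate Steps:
((-16 - 1*(-5)) - 28)*4 = ((-16 + 5) - 28)*4 = (-11 - 28)*4 = -39*4 = -156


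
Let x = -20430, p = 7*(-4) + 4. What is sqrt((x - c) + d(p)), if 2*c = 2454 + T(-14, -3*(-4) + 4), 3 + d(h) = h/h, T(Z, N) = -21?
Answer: I*sqrt(86594)/2 ≈ 147.13*I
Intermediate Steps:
p = -24 (p = -28 + 4 = -24)
d(h) = -2 (d(h) = -3 + h/h = -3 + 1 = -2)
c = 2433/2 (c = (2454 - 21)/2 = (1/2)*2433 = 2433/2 ≈ 1216.5)
sqrt((x - c) + d(p)) = sqrt((-20430 - 1*2433/2) - 2) = sqrt((-20430 - 2433/2) - 2) = sqrt(-43293/2 - 2) = sqrt(-43297/2) = I*sqrt(86594)/2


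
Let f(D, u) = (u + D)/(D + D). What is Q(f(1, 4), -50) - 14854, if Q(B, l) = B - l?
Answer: -29603/2 ≈ -14802.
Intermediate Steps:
f(D, u) = (D + u)/(2*D) (f(D, u) = (D + u)/((2*D)) = (D + u)*(1/(2*D)) = (D + u)/(2*D))
Q(f(1, 4), -50) - 14854 = ((½)*(1 + 4)/1 - 1*(-50)) - 14854 = ((½)*1*5 + 50) - 14854 = (5/2 + 50) - 14854 = 105/2 - 14854 = -29603/2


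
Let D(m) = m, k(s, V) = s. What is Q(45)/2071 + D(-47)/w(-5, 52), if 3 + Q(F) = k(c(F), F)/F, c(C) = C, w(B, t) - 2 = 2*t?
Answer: -97549/219526 ≈ -0.44436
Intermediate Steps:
w(B, t) = 2 + 2*t
Q(F) = -2 (Q(F) = -3 + F/F = -3 + 1 = -2)
Q(45)/2071 + D(-47)/w(-5, 52) = -2/2071 - 47/(2 + 2*52) = -2*1/2071 - 47/(2 + 104) = -2/2071 - 47/106 = -97549/219526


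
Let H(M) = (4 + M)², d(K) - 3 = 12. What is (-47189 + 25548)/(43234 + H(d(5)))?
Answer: -21641/43595 ≈ -0.49641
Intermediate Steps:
d(K) = 15 (d(K) = 3 + 12 = 15)
(-47189 + 25548)/(43234 + H(d(5))) = (-47189 + 25548)/(43234 + (4 + 15)²) = -21641/(43234 + 19²) = -21641/(43234 + 361) = -21641/43595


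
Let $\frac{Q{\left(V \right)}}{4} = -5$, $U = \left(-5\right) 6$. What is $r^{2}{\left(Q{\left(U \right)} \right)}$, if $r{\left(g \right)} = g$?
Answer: $400$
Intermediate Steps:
$U = -30$
$Q{\left(V \right)} = -20$ ($Q{\left(V \right)} = 4 \left(-5\right) = -20$)
$r^{2}{\left(Q{\left(U \right)} \right)} = \left(-20\right)^{2} = 400$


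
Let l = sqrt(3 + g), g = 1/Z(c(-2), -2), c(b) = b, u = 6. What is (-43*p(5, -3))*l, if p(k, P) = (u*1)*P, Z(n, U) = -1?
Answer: 774*sqrt(2) ≈ 1094.6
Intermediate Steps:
p(k, P) = 6*P (p(k, P) = (6*1)*P = 6*P)
g = -1 (g = 1/(-1) = -1)
l = sqrt(2) (l = sqrt(3 - 1) = sqrt(2) ≈ 1.4142)
(-43*p(5, -3))*l = (-258*(-3))*sqrt(2) = (-43*(-18))*sqrt(2) = 774*sqrt(2)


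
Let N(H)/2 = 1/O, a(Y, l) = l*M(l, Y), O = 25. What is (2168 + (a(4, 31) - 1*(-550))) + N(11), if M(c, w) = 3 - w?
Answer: 67177/25 ≈ 2687.1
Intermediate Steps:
a(Y, l) = l*(3 - Y)
N(H) = 2/25
(2168 + (a(4, 31) - 1*(-550))) + N(11) = (2168 + (31*(3 - 1*4) - 1*(-550))) + 2/25 = (2168 + (31*(3 - 4) + 550)) + 2/25 = (2168 + (31*(-1) + 550)) + 2/25 = (2168 + (-31 + 550)) + 2/25 = (2168 + 519) + 2/25 = 2687 + 2/25 = 67177/25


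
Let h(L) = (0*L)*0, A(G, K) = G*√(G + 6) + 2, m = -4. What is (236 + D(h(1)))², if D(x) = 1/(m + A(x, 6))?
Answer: 221841/4 ≈ 55460.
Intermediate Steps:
A(G, K) = 2 + G*√(6 + G) (A(G, K) = G*√(6 + G) + 2 = 2 + G*√(6 + G))
h(L) = 0 (h(L) = 0*0 = 0)
D(x) = 1/(-2 + x*√(6 + x)) (D(x) = 1/(-4 + (2 + x*√(6 + x))) = 1/(-2 + x*√(6 + x)))
(236 + D(h(1)))² = (236 + 1/(-2 + 0*√(6 + 0)))² = (236 + 1/(-2 + 0*√6))² = (236 + 1/(-2 + 0))² = (236 + 1/(-2))² = (236 - ½)² = (471/2)² = 221841/4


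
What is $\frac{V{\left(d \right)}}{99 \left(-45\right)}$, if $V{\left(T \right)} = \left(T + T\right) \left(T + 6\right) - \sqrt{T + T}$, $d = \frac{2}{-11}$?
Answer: $\frac{256}{539055} + \frac{2 i \sqrt{11}}{49005} \approx 0.00047491 + 0.00013536 i$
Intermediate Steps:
$d = - \frac{2}{11}$ ($d = 2 \left(- \frac{1}{11}\right) = - \frac{2}{11} \approx -0.18182$)
$V{\left(T \right)} = - \sqrt{2} \sqrt{T} + 2 T \left(6 + T\right)$ ($V{\left(T \right)} = 2 T \left(6 + T\right) - \sqrt{2 T} = 2 T \left(6 + T\right) - \sqrt{2} \sqrt{T} = - \sqrt{2} \sqrt{T} + 2 T \left(6 + T\right)$)
$\frac{V{\left(d \right)}}{99 \left(-45\right)} = \frac{2 \left(- \frac{2}{11}\right)^{2} + 12 \left(- \frac{2}{11}\right) - \sqrt{2} \sqrt{- \frac{2}{11}}}{99 \left(-45\right)} = \frac{2 \cdot \frac{4}{121} - \frac{24}{11} - \sqrt{2} \frac{i \sqrt{22}}{11}}{-4455} = \left(\frac{8}{121} - \frac{24}{11} - \frac{2 i \sqrt{11}}{11}\right) \left(- \frac{1}{4455}\right) = \left(- \frac{256}{121} - \frac{2 i \sqrt{11}}{11}\right) \left(- \frac{1}{4455}\right) = \frac{256}{539055} + \frac{2 i \sqrt{11}}{49005}$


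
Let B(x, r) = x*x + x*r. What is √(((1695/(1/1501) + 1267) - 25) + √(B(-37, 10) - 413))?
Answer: √(2545437 + √586) ≈ 1595.4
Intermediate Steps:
B(x, r) = x² + r*x
√(((1695/(1/1501) + 1267) - 25) + √(B(-37, 10) - 413)) = √(((1695/(1/1501) + 1267) - 25) + √(-37*(10 - 37) - 413)) = √(((1695/(1/1501) + 1267) - 25) + √(-37*(-27) - 413)) = √(((1695*1501 + 1267) - 25) + √(999 - 413)) = √(((2544195 + 1267) - 25) + √586) = √((2545462 - 25) + √586) = √(2545437 + √586)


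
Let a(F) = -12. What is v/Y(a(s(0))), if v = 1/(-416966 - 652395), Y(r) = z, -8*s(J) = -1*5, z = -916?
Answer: 1/979534676 ≈ 1.0209e-9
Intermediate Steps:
s(J) = 5/8 (s(J) = -(-1)*5/8 = -⅛*(-5) = 5/8)
Y(r) = -916
v = -1/1069361 (v = 1/(-1069361) = -1/1069361 ≈ -9.3514e-7)
v/Y(a(s(0))) = -1/1069361/(-916) = -1/1069361*(-1/916) = 1/979534676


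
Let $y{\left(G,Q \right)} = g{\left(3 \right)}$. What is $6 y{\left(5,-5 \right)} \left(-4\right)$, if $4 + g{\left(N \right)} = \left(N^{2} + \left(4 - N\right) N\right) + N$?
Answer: $-264$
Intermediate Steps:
$g{\left(N \right)} = -4 + N + N^{2} + N \left(4 - N\right)$ ($g{\left(N \right)} = -4 + \left(\left(N^{2} + \left(4 - N\right) N\right) + N\right) = -4 + \left(\left(N^{2} + N \left(4 - N\right)\right) + N\right) = -4 + \left(N + N^{2} + N \left(4 - N\right)\right) = -4 + N + N^{2} + N \left(4 - N\right)$)
$y{\left(G,Q \right)} = 11$ ($y{\left(G,Q \right)} = -4 + 5 \cdot 3 = -4 + 15 = 11$)
$6 y{\left(5,-5 \right)} \left(-4\right) = 6 \cdot 11 \left(-4\right) = 6 \left(-44\right) = -264$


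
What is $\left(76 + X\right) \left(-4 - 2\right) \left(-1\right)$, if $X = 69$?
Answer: $870$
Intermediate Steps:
$\left(76 + X\right) \left(-4 - 2\right) \left(-1\right) = \left(76 + 69\right) \left(-4 - 2\right) \left(-1\right) = 145 \left(\left(-6\right) \left(-1\right)\right) = 145 \cdot 6 = 870$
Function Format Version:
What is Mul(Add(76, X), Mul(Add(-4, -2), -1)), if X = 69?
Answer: 870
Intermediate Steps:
Mul(Add(76, X), Mul(Add(-4, -2), -1)) = Mul(Add(76, 69), Mul(Add(-4, -2), -1)) = Mul(145, Mul(-6, -1)) = Mul(145, 6) = 870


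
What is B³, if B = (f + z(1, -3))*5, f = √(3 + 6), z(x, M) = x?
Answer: 8000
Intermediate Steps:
f = 3 (f = √9 = 3)
B = 20 (B = (3 + 1)*5 = 4*5 = 20)
B³ = 20³ = 8000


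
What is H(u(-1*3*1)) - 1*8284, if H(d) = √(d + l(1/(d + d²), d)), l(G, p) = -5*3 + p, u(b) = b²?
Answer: -8284 + √3 ≈ -8282.3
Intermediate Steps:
l(G, p) = -15 + p
H(d) = √(-15 + 2*d) (H(d) = √(d + (-15 + d)) = √(-15 + 2*d))
H(u(-1*3*1)) - 1*8284 = √(-15 + 2*(-1*3*1)²) - 1*8284 = √(-15 + 2*(-3*1)²) - 8284 = √(-15 + 2*(-3)²) - 8284 = √(-15 + 2*9) - 8284 = √(-15 + 18) - 8284 = √3 - 8284 = -8284 + √3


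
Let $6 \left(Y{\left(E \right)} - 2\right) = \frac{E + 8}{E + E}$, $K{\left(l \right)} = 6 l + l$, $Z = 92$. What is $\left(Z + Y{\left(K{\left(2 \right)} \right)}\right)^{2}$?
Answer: $\frac{62520649}{7056} \approx 8860.6$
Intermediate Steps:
$K{\left(l \right)} = 7 l$
$Y{\left(E \right)} = 2 + \frac{8 + E}{12 E}$ ($Y{\left(E \right)} = 2 + \frac{\left(E + 8\right) \frac{1}{E + E}}{6} = 2 + \frac{\left(8 + E\right) \frac{1}{2 E}}{6} = 2 + \frac{\frac{1}{2} \frac{1}{E} \left(8 + E\right)}{6} = 2 + \frac{8 + E}{12 E}$)
$\left(Z + Y{\left(K{\left(2 \right)} \right)}\right)^{2} = \left(92 + \frac{8 + 25 \cdot 7 \cdot 2}{12 \cdot 7 \cdot 2}\right)^{2} = \left(92 + \frac{8 + 25 \cdot 14}{12 \cdot 14}\right)^{2} = \left(92 + \frac{1}{12} \cdot \frac{1}{14} \left(8 + 350\right)\right)^{2} = \left(92 + \frac{1}{12} \cdot \frac{1}{14} \cdot 358\right)^{2} = \left(92 + \frac{179}{84}\right)^{2} = \left(\frac{7907}{84}\right)^{2} = \frac{62520649}{7056}$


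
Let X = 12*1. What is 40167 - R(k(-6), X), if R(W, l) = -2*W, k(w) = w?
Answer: 40155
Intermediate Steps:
X = 12
40167 - R(k(-6), X) = 40167 - (-2)*(-6) = 40167 - 1*12 = 40167 - 12 = 40155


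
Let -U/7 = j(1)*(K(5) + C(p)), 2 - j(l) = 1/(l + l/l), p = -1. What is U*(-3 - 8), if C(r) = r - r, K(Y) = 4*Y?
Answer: 2310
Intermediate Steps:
C(r) = 0
j(l) = 2 - 1/(1 + l) (j(l) = 2 - 1/(l + l/l) = 2 - 1/(l + 1) = 2 - 1/(1 + l))
U = -210 (U = -7*(1 + 2*1)/(1 + 1)*(4*5 + 0) = -7*(1 + 2)/2*(20 + 0) = -7*(½)*3*20 = -21*20/2 = -7*30 = -210)
U*(-3 - 8) = -210*(-3 - 8) = -210*(-11) = 2310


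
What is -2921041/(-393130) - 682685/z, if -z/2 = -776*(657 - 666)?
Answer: 154592527369/2745619920 ≈ 56.305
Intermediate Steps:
z = -13968 (z = -(-1552)*(657 - 666) = -(-1552)*(-9) = -2*6984 = -13968)
-2921041/(-393130) - 682685/z = -2921041/(-393130) - 682685/(-13968) = -2921041*(-1/393130) - 682685*(-1/13968) = 2921041/393130 + 682685/13968 = 154592527369/2745619920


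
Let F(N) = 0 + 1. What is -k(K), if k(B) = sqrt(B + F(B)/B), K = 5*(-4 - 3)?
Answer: -I*sqrt(42910)/35 ≈ -5.9185*I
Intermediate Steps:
F(N) = 1
K = -35 (K = 5*(-7) = -35)
k(B) = sqrt(B + 1/B)
-k(K) = -sqrt(-35 + 1/(-35)) = -sqrt(-35 - 1/35) = -sqrt(-1226/35) = -I*sqrt(42910)/35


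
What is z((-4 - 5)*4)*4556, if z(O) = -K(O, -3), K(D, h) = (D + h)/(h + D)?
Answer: -4556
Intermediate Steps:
K(D, h) = 1 (K(D, h) = (D + h)/(D + h) = 1)
z(O) = -1 (z(O) = -1*1 = -1)
z((-4 - 5)*4)*4556 = -1*4556 = -4556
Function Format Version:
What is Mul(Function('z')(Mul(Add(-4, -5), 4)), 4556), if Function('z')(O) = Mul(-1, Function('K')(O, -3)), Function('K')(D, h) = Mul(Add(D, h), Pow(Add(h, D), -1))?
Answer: -4556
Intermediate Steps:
Function('K')(D, h) = 1 (Function('K')(D, h) = Mul(Add(D, h), Pow(Add(D, h), -1)) = 1)
Function('z')(O) = -1 (Function('z')(O) = Mul(-1, 1) = -1)
Mul(Function('z')(Mul(Add(-4, -5), 4)), 4556) = Mul(-1, 4556) = -4556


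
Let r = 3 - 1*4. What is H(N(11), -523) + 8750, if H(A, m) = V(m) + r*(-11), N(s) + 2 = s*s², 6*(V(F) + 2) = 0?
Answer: 8759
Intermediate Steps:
r = -1 (r = 3 - 4 = -1)
V(F) = -2 (V(F) = -2 + (⅙)*0 = -2 + 0 = -2)
N(s) = -2 + s³ (N(s) = -2 + s*s² = -2 + s³)
H(A, m) = 9 (H(A, m) = -2 - 1*(-11) = -2 + 11 = 9)
H(N(11), -523) + 8750 = 9 + 8750 = 8759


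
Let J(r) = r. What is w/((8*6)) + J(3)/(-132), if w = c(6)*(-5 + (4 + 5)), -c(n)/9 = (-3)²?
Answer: -149/22 ≈ -6.7727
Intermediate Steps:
c(n) = -81 (c(n) = -9*(-3)² = -9*9 = -81)
w = -324 (w = -81*(-5 + (4 + 5)) = -81*(-5 + 9) = -81*4 = -324)
w/((8*6)) + J(3)/(-132) = -324/(8*6) + 3/(-132) = -324/48 + 3*(-1/132) = -324*1/48 - 1/44 = -27/4 - 1/44 = -149/22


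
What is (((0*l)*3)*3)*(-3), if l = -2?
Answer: 0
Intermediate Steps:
(((0*l)*3)*3)*(-3) = (((0*(-2))*3)*3)*(-3) = ((0*3)*3)*(-3) = (0*3)*(-3) = 0*(-3) = 0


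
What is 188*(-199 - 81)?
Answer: -52640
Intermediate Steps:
188*(-199 - 81) = 188*(-280) = -52640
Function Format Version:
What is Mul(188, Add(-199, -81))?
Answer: -52640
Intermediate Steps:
Mul(188, Add(-199, -81)) = Mul(188, -280) = -52640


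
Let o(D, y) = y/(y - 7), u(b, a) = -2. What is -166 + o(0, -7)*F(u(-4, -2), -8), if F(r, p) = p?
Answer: -170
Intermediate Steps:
o(D, y) = y/(-7 + y)
-166 + o(0, -7)*F(u(-4, -2), -8) = -166 - 7/(-7 - 7)*(-8) = -166 - 7/(-14)*(-8) = -166 - 7*(-1/14)*(-8) = -166 + (1/2)*(-8) = -166 - 4 = -170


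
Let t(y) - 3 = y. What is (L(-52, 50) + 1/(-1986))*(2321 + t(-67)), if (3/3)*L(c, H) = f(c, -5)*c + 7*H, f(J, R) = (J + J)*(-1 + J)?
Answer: -1283195152405/1986 ≈ -6.4612e+8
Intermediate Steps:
f(J, R) = 2*J*(-1 + J) (f(J, R) = (2*J)*(-1 + J) = 2*J*(-1 + J))
t(y) = 3 + y
L(c, H) = 7*H + 2*c²*(-1 + c) (L(c, H) = (2*c*(-1 + c))*c + 7*H = 2*c²*(-1 + c) + 7*H = 7*H + 2*c²*(-1 + c))
(L(-52, 50) + 1/(-1986))*(2321 + t(-67)) = ((7*50 + 2*(-52)²*(-1 - 52)) + 1/(-1986))*(2321 + (3 - 67)) = ((350 + 2*2704*(-53)) - 1/1986)*(2321 - 64) = ((350 - 286624) - 1/1986)*2257 = (-286274 - 1/1986)*2257 = -568540165/1986*2257 = -1283195152405/1986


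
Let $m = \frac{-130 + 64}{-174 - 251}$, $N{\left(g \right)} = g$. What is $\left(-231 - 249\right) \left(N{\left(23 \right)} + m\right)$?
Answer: $- \frac{944736}{85} \approx -11115.0$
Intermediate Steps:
$m = \frac{66}{425}$ ($m = - \frac{66}{-425} = \left(-66\right) \left(- \frac{1}{425}\right) = \frac{66}{425} \approx 0.15529$)
$\left(-231 - 249\right) \left(N{\left(23 \right)} + m\right) = \left(-231 - 249\right) \left(23 + \frac{66}{425}\right) = \left(-231 - 249\right) \frac{9841}{425} = \left(-480\right) \frac{9841}{425} = - \frac{944736}{85}$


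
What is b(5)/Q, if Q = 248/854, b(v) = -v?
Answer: -2135/124 ≈ -17.218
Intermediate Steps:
Q = 124/427 (Q = 248*(1/854) = 124/427 ≈ 0.29040)
b(5)/Q = (-1*5)/(124/427) = -5*427/124 = -2135/124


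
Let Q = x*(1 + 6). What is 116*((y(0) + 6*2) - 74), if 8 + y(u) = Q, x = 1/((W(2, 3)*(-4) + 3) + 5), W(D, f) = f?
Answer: -8323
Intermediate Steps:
x = -¼ (x = 1/((3*(-4) + 3) + 5) = 1/((-12 + 3) + 5) = 1/(-9 + 5) = 1/(-4) = -¼ ≈ -0.25000)
Q = -7/4 (Q = -(1 + 6)/4 = -¼*7 = -7/4 ≈ -1.7500)
y(u) = -39/4 (y(u) = -8 - 7/4 = -39/4)
116*((y(0) + 6*2) - 74) = 116*((-39/4 + 6*2) - 74) = 116*((-39/4 + 12) - 74) = 116*(9/4 - 74) = 116*(-287/4) = -8323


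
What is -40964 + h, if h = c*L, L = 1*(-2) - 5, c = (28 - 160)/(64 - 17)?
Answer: -1924384/47 ≈ -40944.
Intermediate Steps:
c = -132/47 ≈ -2.8085
L = -7 (L = -2 - 5 = -7)
h = 924/47 (h = -132/47*(-7) = 924/47 ≈ 19.660)
-40964 + h = -40964 + 924/47 = -1924384/47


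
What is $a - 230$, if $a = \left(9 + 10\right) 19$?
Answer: $131$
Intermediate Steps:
$a = 361$ ($a = 19 \cdot 19 = 361$)
$a - 230 = 361 - 230 = 131$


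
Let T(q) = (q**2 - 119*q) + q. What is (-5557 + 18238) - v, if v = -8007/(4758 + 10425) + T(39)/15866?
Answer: 1018314670801/80297826 ≈ 12682.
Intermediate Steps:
T(q) = q**2 - 118*q
v = -57939295/80297826 (v = -8007/(4758 + 10425) + (39*(-118 + 39))/15866 = -8007/15183 + (39*(-79))*(1/15866) = -8007*1/15183 - 3081*1/15866 = -2669/5061 - 3081/15866 = -57939295/80297826 ≈ -0.72155)
(-5557 + 18238) - v = (-5557 + 18238) - 1*(-57939295/80297826) = 12681 + 57939295/80297826 = 1018314670801/80297826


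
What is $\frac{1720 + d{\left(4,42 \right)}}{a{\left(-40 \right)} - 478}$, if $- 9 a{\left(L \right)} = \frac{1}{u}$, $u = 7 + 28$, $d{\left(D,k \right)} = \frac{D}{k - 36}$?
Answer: $- \frac{542010}{150571} \approx -3.5997$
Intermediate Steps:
$d{\left(D,k \right)} = \frac{D}{-36 + k}$
$u = 35$
$a{\left(L \right)} = - \frac{1}{315}$ ($a{\left(L \right)} = - \frac{1}{9 \cdot 35} = \left(- \frac{1}{9}\right) \frac{1}{35} = - \frac{1}{315}$)
$\frac{1720 + d{\left(4,42 \right)}}{a{\left(-40 \right)} - 478} = \frac{1720 + \frac{4}{-36 + 42}}{- \frac{1}{315} - 478} = \frac{1720 + \frac{4}{6}}{- \frac{150571}{315}} = \left(1720 + 4 \cdot \frac{1}{6}\right) \left(- \frac{315}{150571}\right) = \left(1720 + \frac{2}{3}\right) \left(- \frac{315}{150571}\right) = \frac{5162}{3} \left(- \frac{315}{150571}\right) = - \frac{542010}{150571}$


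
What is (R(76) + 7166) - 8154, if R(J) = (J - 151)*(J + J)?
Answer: -12388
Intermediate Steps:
R(J) = 2*J*(-151 + J) (R(J) = (-151 + J)*(2*J) = 2*J*(-151 + J))
(R(76) + 7166) - 8154 = (2*76*(-151 + 76) + 7166) - 8154 = (2*76*(-75) + 7166) - 8154 = (-11400 + 7166) - 8154 = -4234 - 8154 = -12388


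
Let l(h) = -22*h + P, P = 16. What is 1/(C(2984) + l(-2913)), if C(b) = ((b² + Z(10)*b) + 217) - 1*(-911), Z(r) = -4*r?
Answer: 1/8850126 ≈ 1.1299e-7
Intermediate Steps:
l(h) = 16 - 22*h (l(h) = -22*h + 16 = 16 - 22*h)
C(b) = 1128 + b² - 40*b (C(b) = ((b² + (-4*10)*b) + 217) - 1*(-911) = ((b² - 40*b) + 217) + 911 = (217 + b² - 40*b) + 911 = 1128 + b² - 40*b)
1/(C(2984) + l(-2913)) = 1/((1128 + 2984² - 40*2984) + (16 - 22*(-2913))) = 1/((1128 + 8904256 - 119360) + (16 + 64086)) = 1/(8786024 + 64102) = 1/8850126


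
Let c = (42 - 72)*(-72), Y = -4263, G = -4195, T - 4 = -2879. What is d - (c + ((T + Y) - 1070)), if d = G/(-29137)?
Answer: 176224771/29137 ≈ 6048.1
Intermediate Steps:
T = -2875 (T = 4 - 2879 = -2875)
c = 2160 (c = -30*(-72) = 2160)
d = 4195/29137 (d = -4195/(-29137) = -4195*(-1/29137) = 4195/29137 ≈ 0.14398)
d - (c + ((T + Y) - 1070)) = 4195/29137 - (2160 + ((-2875 - 4263) - 1070)) = 4195/29137 - (2160 + (-7138 - 1070)) = 4195/29137 - (2160 - 8208) = 4195/29137 - 1*(-6048) = 4195/29137 + 6048 = 176224771/29137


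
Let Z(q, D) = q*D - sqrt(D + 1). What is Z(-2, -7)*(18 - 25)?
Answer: -98 + 7*I*sqrt(6) ≈ -98.0 + 17.146*I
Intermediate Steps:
Z(q, D) = -sqrt(1 + D) + D*q (Z(q, D) = D*q - sqrt(1 + D) = -sqrt(1 + D) + D*q)
Z(-2, -7)*(18 - 25) = (-sqrt(1 - 7) - 7*(-2))*(18 - 25) = (-sqrt(-6) + 14)*(-7) = (-I*sqrt(6) + 14)*(-7) = (14 - I*sqrt(6))*(-7) = -98 + 7*I*sqrt(6)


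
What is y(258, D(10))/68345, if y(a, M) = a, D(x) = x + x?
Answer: 258/68345 ≈ 0.0037750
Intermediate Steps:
D(x) = 2*x
y(258, D(10))/68345 = 258/68345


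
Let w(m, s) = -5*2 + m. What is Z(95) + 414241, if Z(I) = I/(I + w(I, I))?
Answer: 14912695/36 ≈ 4.1424e+5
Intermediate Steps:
w(m, s) = -10 + m
Z(I) = I/(-10 + 2*I) (Z(I) = I/(I + (-10 + I)) = I/(-10 + 2*I))
Z(95) + 414241 = (½)*95/(-5 + 95) + 414241 = (½)*95/90 + 414241 = (½)*95*(1/90) + 414241 = 19/36 + 414241 = 14912695/36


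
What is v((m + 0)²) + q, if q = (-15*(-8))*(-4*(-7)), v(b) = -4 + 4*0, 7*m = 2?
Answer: 3356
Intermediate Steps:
m = 2/7 (m = (⅐)*2 = 2/7 ≈ 0.28571)
v(b) = -4 (v(b) = -4 + 0 = -4)
q = 3360 (q = 120*28 = 3360)
v((m + 0)²) + q = -4 + 3360 = 3356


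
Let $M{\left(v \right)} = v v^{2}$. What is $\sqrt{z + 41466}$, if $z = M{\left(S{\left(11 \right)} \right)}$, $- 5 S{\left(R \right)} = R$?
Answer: $\frac{\sqrt{25909595}}{25} \approx 203.61$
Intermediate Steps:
$S{\left(R \right)} = - \frac{R}{5}$
$M{\left(v \right)} = v^{3}$
$z = - \frac{1331}{125}$ ($z = \left(\left(- \frac{1}{5}\right) 11\right)^{3} = \left(- \frac{11}{5}\right)^{3} = - \frac{1331}{125} \approx -10.648$)
$\sqrt{z + 41466} = \sqrt{- \frac{1331}{125} + 41466} = \sqrt{\frac{5181919}{125}} = \frac{\sqrt{25909595}}{25}$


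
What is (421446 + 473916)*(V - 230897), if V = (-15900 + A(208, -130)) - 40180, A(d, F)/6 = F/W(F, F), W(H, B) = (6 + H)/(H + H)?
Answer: -8010792174294/31 ≈ -2.5841e+11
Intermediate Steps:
W(H, B) = (6 + H)/(2*H) (W(H, B) = (6 + H)/((2*H)) = (6 + H)*(1/(2*H)) = (6 + H)/(2*H))
A(d, F) = 12*F**2/(6 + F) (A(d, F) = 6*(F/(((6 + F)/(2*F)))) = 6*(F*(2*F/(6 + F))) = 6*(2*F**2/(6 + F)) = 12*F**2/(6 + F))
V = -1789180/31 (V = (-15900 + 12*(-130)**2/(6 - 130)) - 40180 = (-15900 + 12*16900/(-124)) - 40180 = (-15900 + 12*16900*(-1/124)) - 40180 = (-15900 - 50700/31) - 40180 = -543600/31 - 40180 = -1789180/31 ≈ -57716.)
(421446 + 473916)*(V - 230897) = (421446 + 473916)*(-1789180/31 - 230897) = 895362*(-8946987/31) = -8010792174294/31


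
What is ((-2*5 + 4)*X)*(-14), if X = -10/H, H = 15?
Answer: -56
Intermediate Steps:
X = -⅔ (X = -10/15 = -10*1/15 = -⅔ ≈ -0.66667)
((-2*5 + 4)*X)*(-14) = ((-2*5 + 4)*(-⅔))*(-14) = ((-10 + 4)*(-⅔))*(-14) = -6*(-⅔)*(-14) = 4*(-14) = -56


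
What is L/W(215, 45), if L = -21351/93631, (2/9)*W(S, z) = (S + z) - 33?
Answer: -14234/63762711 ≈ -0.00022323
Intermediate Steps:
W(S, z) = -297/2 + 9*S/2 + 9*z/2 (W(S, z) = 9*((S + z) - 33)/2 = 9*(-33 + S + z)/2 = -297/2 + 9*S/2 + 9*z/2)
L = -21351/93631 (L = -21351*1/93631 = -21351/93631 ≈ -0.22803)
L/W(215, 45) = -21351/(93631*(-297/2 + (9/2)*215 + (9/2)*45)) = -21351/(93631*(-297/2 + 1935/2 + 405/2)) = -21351/(93631*2043/2) = -21351/93631*2/2043 = -14234/63762711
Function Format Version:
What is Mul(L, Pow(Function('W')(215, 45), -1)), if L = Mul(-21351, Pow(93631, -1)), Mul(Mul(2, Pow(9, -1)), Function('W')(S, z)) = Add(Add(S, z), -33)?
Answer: Rational(-14234, 63762711) ≈ -0.00022323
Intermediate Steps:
Function('W')(S, z) = Add(Rational(-297, 2), Mul(Rational(9, 2), S), Mul(Rational(9, 2), z)) (Function('W')(S, z) = Mul(Rational(9, 2), Add(Add(S, z), -33)) = Mul(Rational(9, 2), Add(-33, S, z)) = Add(Rational(-297, 2), Mul(Rational(9, 2), S), Mul(Rational(9, 2), z)))
L = Rational(-21351, 93631) (L = Mul(-21351, Rational(1, 93631)) = Rational(-21351, 93631) ≈ -0.22803)
Mul(L, Pow(Function('W')(215, 45), -1)) = Mul(Rational(-21351, 93631), Pow(Add(Rational(-297, 2), Mul(Rational(9, 2), 215), Mul(Rational(9, 2), 45)), -1)) = Mul(Rational(-21351, 93631), Pow(Add(Rational(-297, 2), Rational(1935, 2), Rational(405, 2)), -1)) = Mul(Rational(-21351, 93631), Pow(Rational(2043, 2), -1)) = Mul(Rational(-21351, 93631), Rational(2, 2043)) = Rational(-14234, 63762711)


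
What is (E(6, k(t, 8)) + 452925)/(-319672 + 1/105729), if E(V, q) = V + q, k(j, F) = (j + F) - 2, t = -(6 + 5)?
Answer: -47887413054/33798600887 ≈ -1.4168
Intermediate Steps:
t = -11 (t = -1*11 = -11)
k(j, F) = -2 + F + j (k(j, F) = (F + j) - 2 = -2 + F + j)
(E(6, k(t, 8)) + 452925)/(-319672 + 1/105729) = ((6 + (-2 + 8 - 11)) + 452925)/(-319672 + 1/105729) = ((6 - 5) + 452925)/(-319672 + 1/105729) = (1 + 452925)/(-33798600887/105729) = 452926*(-105729/33798600887) = -47887413054/33798600887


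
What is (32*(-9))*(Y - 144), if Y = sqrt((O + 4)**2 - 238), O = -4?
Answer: 41472 - 288*I*sqrt(238) ≈ 41472.0 - 4443.0*I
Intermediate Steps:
Y = I*sqrt(238) (Y = sqrt((-4 + 4)**2 - 238) = sqrt(0**2 - 238) = sqrt(0 - 238) = sqrt(-238) = I*sqrt(238) ≈ 15.427*I)
(32*(-9))*(Y - 144) = (32*(-9))*(I*sqrt(238) - 144) = -288*(-144 + I*sqrt(238)) = 41472 - 288*I*sqrt(238)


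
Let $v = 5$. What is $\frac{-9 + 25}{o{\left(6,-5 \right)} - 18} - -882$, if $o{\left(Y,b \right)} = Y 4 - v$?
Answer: $898$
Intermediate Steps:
$o{\left(Y,b \right)} = -5 + 4 Y$ ($o{\left(Y,b \right)} = Y 4 - 5 = 4 Y - 5 = -5 + 4 Y$)
$\frac{-9 + 25}{o{\left(6,-5 \right)} - 18} - -882 = \frac{-9 + 25}{\left(-5 + 4 \cdot 6\right) - 18} - -882 = \frac{16}{\left(-5 + 24\right) - 18} + 882 = \frac{16}{19 - 18} + 882 = \frac{16}{1} + 882 = 16 \cdot 1 + 882 = 16 + 882 = 898$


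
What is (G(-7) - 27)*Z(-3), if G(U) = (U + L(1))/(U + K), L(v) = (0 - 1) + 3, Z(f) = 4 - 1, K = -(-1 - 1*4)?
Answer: -147/2 ≈ -73.500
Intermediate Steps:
K = 5 (K = -(-1 - 4) = -1*(-5) = 5)
Z(f) = 3
L(v) = 2 (L(v) = -1 + 3 = 2)
G(U) = (2 + U)/(5 + U) (G(U) = (U + 2)/(U + 5) = (2 + U)/(5 + U))
(G(-7) - 27)*Z(-3) = ((2 - 7)/(5 - 7) - 27)*3 = (-5/(-2) - 27)*3 = (-½*(-5) - 27)*3 = (5/2 - 27)*3 = -49/2*3 = -147/2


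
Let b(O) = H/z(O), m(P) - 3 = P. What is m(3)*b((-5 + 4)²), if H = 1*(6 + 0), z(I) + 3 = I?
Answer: -18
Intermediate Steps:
z(I) = -3 + I
m(P) = 3 + P
H = 6 (H = 1*6 = 6)
b(O) = 6/(-3 + O)
m(3)*b((-5 + 4)²) = (3 + 3)*(6/(-3 + (-5 + 4)²)) = 6*(6/(-3 + (-1)²)) = 6*(6/(-3 + 1)) = 6*(6/(-2)) = 6*(6*(-½)) = 6*(-3) = -18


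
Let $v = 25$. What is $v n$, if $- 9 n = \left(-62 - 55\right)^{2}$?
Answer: $-38025$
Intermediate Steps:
$n = -1521$ ($n = - \frac{\left(-62 - 55\right)^{2}}{9} = - \frac{\left(-117\right)^{2}}{9} = \left(- \frac{1}{9}\right) 13689 = -1521$)
$v n = 25 \left(-1521\right) = -38025$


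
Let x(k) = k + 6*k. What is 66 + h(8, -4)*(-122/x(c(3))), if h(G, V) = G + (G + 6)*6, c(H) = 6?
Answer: -4226/21 ≈ -201.24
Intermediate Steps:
h(G, V) = 36 + 7*G (h(G, V) = G + (6 + G)*6 = G + (36 + 6*G) = 36 + 7*G)
x(k) = 7*k
66 + h(8, -4)*(-122/x(c(3))) = 66 + (36 + 7*8)*(-122/(7*6)) = 66 + (36 + 56)*(-122/42) = 66 + 92*(-122*1/42) = 66 + 92*(-61/21) = 66 - 5612/21 = -4226/21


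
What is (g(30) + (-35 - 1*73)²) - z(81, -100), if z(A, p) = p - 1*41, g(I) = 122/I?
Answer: 177136/15 ≈ 11809.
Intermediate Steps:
z(A, p) = -41 + p (z(A, p) = p - 41 = -41 + p)
(g(30) + (-35 - 1*73)²) - z(81, -100) = (122/30 + (-35 - 1*73)²) - (-41 - 100) = (122*(1/30) + (-35 - 73)²) - 1*(-141) = (61/15 + (-108)²) + 141 = (61/15 + 11664) + 141 = 175021/15 + 141 = 177136/15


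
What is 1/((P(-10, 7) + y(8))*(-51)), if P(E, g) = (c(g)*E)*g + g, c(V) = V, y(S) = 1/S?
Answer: 8/197013 ≈ 4.0606e-5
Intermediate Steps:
P(E, g) = g + E*g² (P(E, g) = (g*E)*g + g = (E*g)*g + g = E*g² + g = g + E*g²)
1/((P(-10, 7) + y(8))*(-51)) = 1/((7*(1 - 10*7) + 1/8)*(-51)) = 1/((7*(1 - 70) + ⅛)*(-51)) = 1/((7*(-69) + ⅛)*(-51)) = 1/((-483 + ⅛)*(-51)) = 1/(-3863/8*(-51)) = 1/(197013/8) = 8/197013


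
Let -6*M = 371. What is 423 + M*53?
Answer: -17125/6 ≈ -2854.2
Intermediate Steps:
M = -371/6 (M = -⅙*371 = -371/6 ≈ -61.833)
423 + M*53 = 423 - 371/6*53 = 423 - 19663/6 = -17125/6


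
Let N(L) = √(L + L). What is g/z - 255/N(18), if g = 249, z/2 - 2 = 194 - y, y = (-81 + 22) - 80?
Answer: -14113/335 ≈ -42.128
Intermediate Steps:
y = -139 (y = -59 - 80 = -139)
z = 670 (z = 4 + 2*(194 - 1*(-139)) = 4 + 2*(194 + 139) = 4 + 2*333 = 4 + 666 = 670)
N(L) = √2*√L (N(L) = √(2*L) = √2*√L)
g/z - 255/N(18) = 249/670 - 255/(√2*√18) = 249*(1/670) - 255/(√2*(3*√2)) = 249/670 - 255/6 = 249/670 - 255*⅙ = 249/670 - 85/2 = -14113/335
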